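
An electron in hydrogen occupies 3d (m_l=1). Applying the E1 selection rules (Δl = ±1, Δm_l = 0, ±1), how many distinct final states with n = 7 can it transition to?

E1 requires Δl = ±1, so l_f ∈ {1, 3}; with 0 ≤ l_f ≤ n_f−1 = 6, the allowed l_f values are {1, 3}.
For l_f = 1: m_f ∈ {m_i−1, m_i, m_i+1} ∩ [−1, 1] = {0, 1} → 2 states.
For l_f = 3: m_f ∈ {m_i−1, m_i, m_i+1} ∩ [−3, 3] = {0, 1, 2} → 3 states.
Total: 5.

5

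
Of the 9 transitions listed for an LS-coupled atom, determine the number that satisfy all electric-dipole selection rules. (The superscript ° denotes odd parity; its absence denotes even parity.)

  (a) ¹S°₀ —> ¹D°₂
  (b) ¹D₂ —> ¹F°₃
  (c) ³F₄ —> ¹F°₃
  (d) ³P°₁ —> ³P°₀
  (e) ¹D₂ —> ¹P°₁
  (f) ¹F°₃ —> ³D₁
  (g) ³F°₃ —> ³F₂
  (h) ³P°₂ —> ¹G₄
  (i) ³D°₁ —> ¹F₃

3

(a) forbidden (parity, ΔL, ΔJ fail)
(b) allowed
(c) forbidden (ΔS fails)
(d) forbidden (parity fails)
(e) allowed
(f) forbidden (ΔS, ΔJ fail)
(g) allowed
(h) forbidden (ΔS, ΔL, ΔJ fail)
(i) forbidden (ΔS, ΔJ fail)
Total allowed: 3 of 9.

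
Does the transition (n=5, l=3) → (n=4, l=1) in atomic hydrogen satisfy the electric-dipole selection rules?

forbidden

Δl = 1 − 3 = -2; the E1 rule Δl = ±1 is fails.
The transition is electric-dipole forbidden.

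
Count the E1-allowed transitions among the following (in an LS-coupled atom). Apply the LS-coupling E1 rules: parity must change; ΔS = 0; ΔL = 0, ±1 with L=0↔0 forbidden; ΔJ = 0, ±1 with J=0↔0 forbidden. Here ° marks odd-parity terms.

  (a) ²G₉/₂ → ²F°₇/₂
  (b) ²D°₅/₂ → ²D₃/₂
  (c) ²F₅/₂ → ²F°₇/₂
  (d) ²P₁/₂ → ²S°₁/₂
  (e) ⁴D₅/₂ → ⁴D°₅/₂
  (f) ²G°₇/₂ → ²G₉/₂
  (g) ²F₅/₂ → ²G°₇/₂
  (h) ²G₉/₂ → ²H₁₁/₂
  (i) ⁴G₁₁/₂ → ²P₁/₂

(a) allowed
(b) allowed
(c) allowed
(d) allowed
(e) allowed
(f) allowed
(g) allowed
(h) forbidden (parity fails)
(i) forbidden (parity, ΔS, ΔL, ΔJ fail)
Total allowed: 7 of 9.

7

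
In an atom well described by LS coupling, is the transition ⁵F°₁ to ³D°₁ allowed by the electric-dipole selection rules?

forbidden

Initial level: S=2, L=3, J=1, parity odd. Final level: S=1, L=2, J=1, parity odd.
Parity must change: odd → odd — fails.
ΔS = 0: S: 2 → 1 — fails.
ΔL = 0, ±1 (not L=0↔0): L: 3 → 2, ΔL = -1 — passes.
ΔJ = 0, ±1 (not J=0↔0): J: 1 → 1, ΔJ = +0 — passes.
Rule(s) violated: parity, ΔS.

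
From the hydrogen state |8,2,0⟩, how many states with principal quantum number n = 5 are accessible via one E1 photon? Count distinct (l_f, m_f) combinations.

E1 requires Δl = ±1, so l_f ∈ {1, 3}; with 0 ≤ l_f ≤ n_f−1 = 4, the allowed l_f values are {1, 3}.
For l_f = 1: m_f ∈ {m_i−1, m_i, m_i+1} ∩ [−1, 1] = {-1, 0, 1} → 3 states.
For l_f = 3: m_f ∈ {m_i−1, m_i, m_i+1} ∩ [−3, 3] = {-1, 0, 1} → 3 states.
Total: 6.

6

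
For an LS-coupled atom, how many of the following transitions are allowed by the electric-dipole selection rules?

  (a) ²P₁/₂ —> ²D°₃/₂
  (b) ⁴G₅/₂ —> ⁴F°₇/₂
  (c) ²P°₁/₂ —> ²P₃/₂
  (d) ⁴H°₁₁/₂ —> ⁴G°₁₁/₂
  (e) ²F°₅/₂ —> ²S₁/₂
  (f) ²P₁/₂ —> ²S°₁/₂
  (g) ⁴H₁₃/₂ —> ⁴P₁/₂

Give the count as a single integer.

4

(a) allowed
(b) allowed
(c) allowed
(d) forbidden (parity fails)
(e) forbidden (ΔL, ΔJ fail)
(f) allowed
(g) forbidden (parity, ΔL, ΔJ fail)
Total allowed: 4 of 7.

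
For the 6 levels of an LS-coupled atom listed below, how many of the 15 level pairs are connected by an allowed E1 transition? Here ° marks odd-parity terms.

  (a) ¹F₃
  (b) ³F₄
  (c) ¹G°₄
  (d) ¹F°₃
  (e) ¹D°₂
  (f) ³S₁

3

(a)–(b): forbidden (parity, ΔS).
(a)–(c): allowed.
(a)–(d): allowed.
(a)–(e): allowed.
(a)–(f): forbidden (parity, ΔS, ΔL, ΔJ).
(b)–(c): forbidden (ΔS).
(b)–(d): forbidden (ΔS).
(b)–(e): forbidden (ΔS, ΔJ).
(b)–(f): forbidden (parity, ΔL, ΔJ).
(c)–(d): forbidden (parity).
(c)–(e): forbidden (parity, ΔL, ΔJ).
(c)–(f): forbidden (ΔS, ΔL, ΔJ).
(d)–(e): forbidden (parity).
(d)–(f): forbidden (ΔS, ΔL, ΔJ).
(e)–(f): forbidden (ΔS, ΔL).
Allowed pairs: 3 of 15.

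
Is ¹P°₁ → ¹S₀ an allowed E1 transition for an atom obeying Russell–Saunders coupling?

Parity must change: odd → even — satisfied.
ΔS = 0: S: 0 → 0 — satisfied.
ΔL = 0, ±1 (not L=0↔0): L: 1 → 0, ΔL = -1 — satisfied.
ΔJ = 0, ±1 (not J=0↔0): J: 1 → 0, ΔJ = -1 — satisfied.
All four E1 rules are satisfied.

allowed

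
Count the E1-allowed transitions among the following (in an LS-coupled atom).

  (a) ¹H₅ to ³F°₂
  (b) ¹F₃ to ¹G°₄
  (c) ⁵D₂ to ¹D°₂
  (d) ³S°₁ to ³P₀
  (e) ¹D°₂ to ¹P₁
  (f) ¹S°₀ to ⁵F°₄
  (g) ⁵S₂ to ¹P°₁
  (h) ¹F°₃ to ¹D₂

4

(a) forbidden (ΔS, ΔL, ΔJ fail)
(b) allowed
(c) forbidden (ΔS fails)
(d) allowed
(e) allowed
(f) forbidden (parity, ΔS, ΔL, ΔJ fail)
(g) forbidden (ΔS fails)
(h) allowed
Total allowed: 4 of 8.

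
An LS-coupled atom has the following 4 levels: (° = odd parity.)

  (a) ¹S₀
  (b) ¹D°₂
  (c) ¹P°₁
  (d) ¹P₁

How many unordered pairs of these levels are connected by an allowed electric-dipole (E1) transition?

3

(a)–(b): forbidden (ΔL, ΔJ).
(a)–(c): allowed.
(a)–(d): forbidden (parity).
(b)–(c): forbidden (parity).
(b)–(d): allowed.
(c)–(d): allowed.
Allowed pairs: 3 of 6.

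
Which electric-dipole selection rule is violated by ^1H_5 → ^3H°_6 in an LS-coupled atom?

the ΔS = 0 rule

Parity must change: even → odd — ✓.
ΔS = 0: S: 0 → 1 — ✗.
ΔL = 0, ±1 (not L=0↔0): L: 5 → 5, ΔL = +0 — ✓.
ΔJ = 0, ±1 (not J=0↔0): J: 5 → 6, ΔJ = +1 — ✓.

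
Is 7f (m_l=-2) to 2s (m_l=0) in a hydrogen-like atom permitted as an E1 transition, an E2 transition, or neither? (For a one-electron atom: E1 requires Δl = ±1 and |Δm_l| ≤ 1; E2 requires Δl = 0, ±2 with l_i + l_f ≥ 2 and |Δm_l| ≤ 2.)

neither

Δl = 0 − 3 = -3; l_i + l_f = 3.
Δm_l = +2.
E1 (Δl = ±1, |Δm_l| ≤ 1): not satisfied.
E2 (Δl = 0,±2, l_i+l_f ≥ 2, |Δm_l| ≤ 2): not satisfied.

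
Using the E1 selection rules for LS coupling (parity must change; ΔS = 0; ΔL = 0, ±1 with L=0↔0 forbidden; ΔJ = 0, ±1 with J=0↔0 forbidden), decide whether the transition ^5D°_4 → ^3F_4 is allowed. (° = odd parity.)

Parity must change: odd → even — satisfied.
ΔS = 0: S: 2 → 1 — violated.
ΔL = 0, ±1 (not L=0↔0): L: 2 → 3, ΔL = +1 — satisfied.
ΔJ = 0, ±1 (not J=0↔0): J: 4 → 4, ΔJ = +0 — satisfied.
Rule(s) violated: ΔS.

forbidden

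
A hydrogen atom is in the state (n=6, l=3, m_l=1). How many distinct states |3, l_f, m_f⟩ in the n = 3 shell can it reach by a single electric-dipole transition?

E1 requires Δl = ±1, so l_f ∈ {2, 4}; with 0 ≤ l_f ≤ n_f−1 = 2, the allowed l_f values are {2}.
For l_f = 2: m_f ∈ {m_i−1, m_i, m_i+1} ∩ [−2, 2] = {0, 1, 2} → 3 states.
Total: 3.

3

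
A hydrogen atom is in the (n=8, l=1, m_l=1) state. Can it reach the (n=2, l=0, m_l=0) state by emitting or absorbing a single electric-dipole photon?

allowed

Δl = 0 − 1 = -1; the E1 rule Δl = ±1 is passes.
Δm_l = 0 − (1) = -1. E1 requires Δm_l = 0, ±1: passes.
All E1 selection rules are satisfied.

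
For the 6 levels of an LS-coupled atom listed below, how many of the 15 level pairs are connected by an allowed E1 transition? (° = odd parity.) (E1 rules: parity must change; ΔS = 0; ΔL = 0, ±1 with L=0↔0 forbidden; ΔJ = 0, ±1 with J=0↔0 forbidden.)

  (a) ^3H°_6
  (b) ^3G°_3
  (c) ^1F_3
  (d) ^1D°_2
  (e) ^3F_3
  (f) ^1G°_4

(a)–(b): forbidden (parity, ΔJ).
(a)–(c): forbidden (ΔS, ΔL, ΔJ).
(a)–(d): forbidden (parity, ΔS, ΔL, ΔJ).
(a)–(e): forbidden (ΔL, ΔJ).
(a)–(f): forbidden (parity, ΔS, ΔJ).
(b)–(c): forbidden (ΔS).
(b)–(d): forbidden (parity, ΔS, ΔL).
(b)–(e): allowed.
(b)–(f): forbidden (parity, ΔS).
(c)–(d): allowed.
(c)–(e): forbidden (parity, ΔS).
(c)–(f): allowed.
(d)–(e): forbidden (ΔS).
(d)–(f): forbidden (parity, ΔL, ΔJ).
(e)–(f): forbidden (ΔS).
Allowed pairs: 3 of 15.

3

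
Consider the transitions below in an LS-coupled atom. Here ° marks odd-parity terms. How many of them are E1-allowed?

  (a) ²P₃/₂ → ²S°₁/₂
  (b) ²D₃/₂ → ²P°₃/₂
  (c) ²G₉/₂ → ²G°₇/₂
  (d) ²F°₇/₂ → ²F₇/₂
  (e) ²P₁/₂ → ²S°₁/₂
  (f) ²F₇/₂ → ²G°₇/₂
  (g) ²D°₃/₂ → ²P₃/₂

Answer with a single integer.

7

(a) allowed
(b) allowed
(c) allowed
(d) allowed
(e) allowed
(f) allowed
(g) allowed
Total allowed: 7 of 7.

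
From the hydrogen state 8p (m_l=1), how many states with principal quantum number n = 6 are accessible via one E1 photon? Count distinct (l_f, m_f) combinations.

E1 requires Δl = ±1, so l_f ∈ {0, 2}; with 0 ≤ l_f ≤ n_f−1 = 5, the allowed l_f values are {0, 2}.
For l_f = 0: m_f ∈ {m_i−1, m_i, m_i+1} ∩ [−0, 0] = {0} → 1 state.
For l_f = 2: m_f ∈ {m_i−1, m_i, m_i+1} ∩ [−2, 2] = {0, 1, 2} → 3 states.
Total: 4.

4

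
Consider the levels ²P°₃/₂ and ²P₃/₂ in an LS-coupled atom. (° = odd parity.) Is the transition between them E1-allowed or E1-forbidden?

Initial level: S=1/2, L=1, J=3/2, parity odd. Final level: S=1/2, L=1, J=3/2, parity even.
Parity must change: odd → even — satisfied.
ΔS = 0: S: 1/2 → 1/2 — satisfied.
ΔL = 0, ±1 (not L=0↔0): L: 1 → 1, ΔL = +0 — satisfied.
ΔJ = 0, ±1 (not J=0↔0): J: 3/2 → 3/2, ΔJ = +0 — satisfied.
All four E1 rules are satisfied.

allowed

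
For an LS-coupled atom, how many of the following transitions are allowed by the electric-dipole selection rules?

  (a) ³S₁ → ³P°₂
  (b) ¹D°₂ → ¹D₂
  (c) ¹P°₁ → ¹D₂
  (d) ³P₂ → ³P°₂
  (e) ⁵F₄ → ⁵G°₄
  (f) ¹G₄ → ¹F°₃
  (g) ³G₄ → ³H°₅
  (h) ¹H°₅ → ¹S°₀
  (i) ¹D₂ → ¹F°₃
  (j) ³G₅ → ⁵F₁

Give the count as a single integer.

(a) allowed
(b) allowed
(c) allowed
(d) allowed
(e) allowed
(f) allowed
(g) allowed
(h) forbidden (parity, ΔL, ΔJ fail)
(i) allowed
(j) forbidden (parity, ΔS, ΔJ fail)
Total allowed: 8 of 10.

8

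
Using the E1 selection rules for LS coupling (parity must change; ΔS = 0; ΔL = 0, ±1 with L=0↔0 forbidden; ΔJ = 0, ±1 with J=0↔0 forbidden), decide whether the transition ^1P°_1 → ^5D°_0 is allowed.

forbidden

Reading off the term symbols: S 0→2, L 1→2, J 1→0, parity odd→odd.
Parity must change: odd → odd — violated.
ΔS = 0: S: 0 → 2 — violated.
ΔL = 0, ±1 (not L=0↔0): L: 1 → 2, ΔL = +1 — satisfied.
ΔJ = 0, ±1 (not J=0↔0): J: 1 → 0, ΔJ = -1 — satisfied.
Rule(s) violated: parity, ΔS.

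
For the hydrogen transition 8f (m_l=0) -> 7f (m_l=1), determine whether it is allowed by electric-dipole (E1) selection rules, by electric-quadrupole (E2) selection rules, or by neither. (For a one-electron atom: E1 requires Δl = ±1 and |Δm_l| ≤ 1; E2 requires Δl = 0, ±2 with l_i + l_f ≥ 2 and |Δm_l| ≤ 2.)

Δl = 3 − 3 = +0; l_i + l_f = 6.
Δm_l = +1.
E1 (Δl = ±1, |Δm_l| ≤ 1): not satisfied.
E2 (Δl = 0,±2, l_i+l_f ≥ 2, |Δm_l| ≤ 2): satisfied.

E2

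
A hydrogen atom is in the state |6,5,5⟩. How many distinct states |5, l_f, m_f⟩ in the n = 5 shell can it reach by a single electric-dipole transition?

1

E1 requires Δl = ±1, so l_f ∈ {4, 6}; with 0 ≤ l_f ≤ n_f−1 = 4, the allowed l_f values are {4}.
For l_f = 4: m_f ∈ {m_i−1, m_i, m_i+1} ∩ [−4, 4] = {4} → 1 state.
Total: 1.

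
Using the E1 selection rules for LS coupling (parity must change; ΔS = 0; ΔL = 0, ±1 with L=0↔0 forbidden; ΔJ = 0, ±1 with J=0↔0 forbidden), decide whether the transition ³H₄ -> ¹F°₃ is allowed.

Reading off the term symbols: S 1→0, L 5→3, J 4→3, parity even→odd.
Parity must change: even → odd — passes.
ΔS = 0: S: 1 → 0 — fails.
ΔL = 0, ±1 (not L=0↔0): L: 5 → 3, ΔL = -2 — fails.
ΔJ = 0, ±1 (not J=0↔0): J: 4 → 3, ΔJ = -1 — passes.
Rule(s) violated: ΔS, ΔL.

forbidden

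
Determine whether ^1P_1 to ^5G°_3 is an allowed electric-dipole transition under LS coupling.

Initial level: S=0, L=1, J=1, parity even. Final level: S=2, L=4, J=3, parity odd.
Parity must change: even → odd — satisfied.
ΔS = 0: S: 0 → 2 — violated.
ΔL = 0, ±1 (not L=0↔0): L: 1 → 4, ΔL = +3 — violated.
ΔJ = 0, ±1 (not J=0↔0): J: 1 → 3, ΔJ = +2 — violated.
Rule(s) violated: ΔS, ΔL, ΔJ.

forbidden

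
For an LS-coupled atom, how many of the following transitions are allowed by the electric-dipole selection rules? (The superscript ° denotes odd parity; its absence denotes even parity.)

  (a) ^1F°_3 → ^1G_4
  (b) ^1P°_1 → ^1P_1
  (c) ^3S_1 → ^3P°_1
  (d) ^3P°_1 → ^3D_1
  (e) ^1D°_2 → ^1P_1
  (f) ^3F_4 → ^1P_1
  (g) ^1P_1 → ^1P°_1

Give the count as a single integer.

(a) allowed
(b) allowed
(c) allowed
(d) allowed
(e) allowed
(f) forbidden (parity, ΔS, ΔL, ΔJ fail)
(g) allowed
Total allowed: 6 of 7.

6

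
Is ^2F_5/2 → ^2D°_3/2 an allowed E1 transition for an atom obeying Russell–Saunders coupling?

Initial level: S=1/2, L=3, J=5/2, parity even. Final level: S=1/2, L=2, J=3/2, parity odd.
Parity must change: even → odd — ✓.
ΔJ = 0, ±1 (not J=0↔0): J: 5/2 → 3/2, ΔJ = -1 — ✓.
ΔL = 0, ±1 (not L=0↔0): L: 3 → 2, ΔL = -1 — ✓.
ΔS = 0: S: 1/2 → 1/2 — ✓.
All four E1 rules are satisfied.

allowed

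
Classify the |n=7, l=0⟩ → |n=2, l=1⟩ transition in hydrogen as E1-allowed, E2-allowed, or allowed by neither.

E1

Δl = 1 − 0 = +1; l_i + l_f = 1.
E1 (Δl = ±1): satisfied.
E2 (Δl = 0,±2, l_i+l_f ≥ 2): not satisfied.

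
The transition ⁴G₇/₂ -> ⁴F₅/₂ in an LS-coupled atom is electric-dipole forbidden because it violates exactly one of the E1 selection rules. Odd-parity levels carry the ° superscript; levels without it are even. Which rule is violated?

parity

Reading off the term symbols: S 3/2→3/2, L 4→3, J 7/2→5/2, parity even→even.
Parity must change: even → even — fails.
ΔS = 0: S: 3/2 → 3/2 — passes.
ΔL = 0, ±1 (not L=0↔0): L: 4 → 3, ΔL = -1 — passes.
ΔJ = 0, ±1 (not J=0↔0): J: 7/2 → 5/2, ΔJ = -1 — passes.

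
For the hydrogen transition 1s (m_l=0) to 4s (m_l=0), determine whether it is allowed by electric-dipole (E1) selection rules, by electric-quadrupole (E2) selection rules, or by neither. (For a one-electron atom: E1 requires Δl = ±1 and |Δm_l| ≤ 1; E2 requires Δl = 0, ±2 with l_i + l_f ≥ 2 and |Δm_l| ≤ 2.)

neither

Δl = 0 − 0 = +0; l_i + l_f = 0.
Δm_l = +0.
E1 (Δl = ±1, |Δm_l| ≤ 1): not satisfied.
E2 (Δl = 0,±2, l_i+l_f ≥ 2, |Δm_l| ≤ 2): not satisfied.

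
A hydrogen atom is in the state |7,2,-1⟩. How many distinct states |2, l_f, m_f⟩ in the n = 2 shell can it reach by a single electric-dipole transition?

2

E1 requires Δl = ±1, so l_f ∈ {1, 3}; with 0 ≤ l_f ≤ n_f−1 = 1, the allowed l_f values are {1}.
For l_f = 1: m_f ∈ {m_i−1, m_i, m_i+1} ∩ [−1, 1] = {-1, 0} → 2 states.
Total: 2.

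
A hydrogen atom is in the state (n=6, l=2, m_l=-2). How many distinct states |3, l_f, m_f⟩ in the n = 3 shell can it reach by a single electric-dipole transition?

1

E1 requires Δl = ±1, so l_f ∈ {1, 3}; with 0 ≤ l_f ≤ n_f−1 = 2, the allowed l_f values are {1}.
For l_f = 1: m_f ∈ {m_i−1, m_i, m_i+1} ∩ [−1, 1] = {-1} → 1 state.
Total: 1.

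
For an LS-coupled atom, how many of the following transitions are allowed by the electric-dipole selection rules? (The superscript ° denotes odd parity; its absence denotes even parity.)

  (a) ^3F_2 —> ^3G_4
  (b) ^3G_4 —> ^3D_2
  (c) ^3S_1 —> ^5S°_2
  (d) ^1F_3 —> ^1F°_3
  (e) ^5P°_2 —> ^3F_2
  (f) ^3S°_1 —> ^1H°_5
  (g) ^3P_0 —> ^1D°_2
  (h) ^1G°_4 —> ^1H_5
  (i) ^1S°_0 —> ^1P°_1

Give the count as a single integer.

2

(a) forbidden (parity, ΔJ fail)
(b) forbidden (parity, ΔL, ΔJ fail)
(c) forbidden (ΔS, ΔL fail)
(d) allowed
(e) forbidden (ΔS, ΔL fail)
(f) forbidden (parity, ΔS, ΔL, ΔJ fail)
(g) forbidden (ΔS, ΔJ fail)
(h) allowed
(i) forbidden (parity fails)
Total allowed: 2 of 9.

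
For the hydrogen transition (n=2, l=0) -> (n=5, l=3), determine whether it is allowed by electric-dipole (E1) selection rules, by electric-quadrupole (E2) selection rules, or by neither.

Δl = 3 − 0 = +3; l_i + l_f = 3.
E1 (Δl = ±1): not satisfied.
E2 (Δl = 0,±2, l_i+l_f ≥ 2): not satisfied.

neither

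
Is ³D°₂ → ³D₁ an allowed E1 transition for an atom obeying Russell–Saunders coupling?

Initial level: S=1, L=2, J=2, parity odd. Final level: S=1, L=2, J=1, parity even.
Parity must change: odd → even — ok.
ΔS = 0: S: 1 → 1 — ok.
ΔL = 0, ±1 (not L=0↔0): L: 2 → 2, ΔL = +0 — ok.
ΔJ = 0, ±1 (not J=0↔0): J: 2 → 1, ΔJ = -1 — ok.
All four E1 rules are satisfied.

allowed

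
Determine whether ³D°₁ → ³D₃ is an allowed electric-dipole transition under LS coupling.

Initial level: S=1, L=2, J=1, parity odd. Final level: S=1, L=2, J=3, parity even.
ΔL = 0, ±1 (not L=0↔0): L: 2 → 2, ΔL = +0 — ✓.
Parity must change: odd → even — ✓.
ΔJ = 0, ±1 (not J=0↔0): J: 1 → 3, ΔJ = +2 — ✗.
ΔS = 0: S: 1 → 1 — ✓.
Rule(s) violated: ΔJ.

forbidden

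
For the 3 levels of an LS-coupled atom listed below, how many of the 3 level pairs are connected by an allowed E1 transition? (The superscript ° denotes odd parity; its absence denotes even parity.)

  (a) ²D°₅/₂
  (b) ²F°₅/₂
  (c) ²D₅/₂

2

(a)–(b): forbidden (parity).
(a)–(c): allowed.
(b)–(c): allowed.
Allowed pairs: 2 of 3.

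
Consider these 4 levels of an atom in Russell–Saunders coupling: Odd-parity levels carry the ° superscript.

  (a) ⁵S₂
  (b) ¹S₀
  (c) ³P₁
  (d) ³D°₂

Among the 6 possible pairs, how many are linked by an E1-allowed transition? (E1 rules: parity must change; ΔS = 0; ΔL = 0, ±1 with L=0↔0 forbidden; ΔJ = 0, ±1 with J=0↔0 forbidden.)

1

(a)–(b): forbidden (parity, ΔS, ΔL, ΔJ).
(a)–(c): forbidden (parity, ΔS).
(a)–(d): forbidden (ΔS, ΔL).
(b)–(c): forbidden (parity, ΔS).
(b)–(d): forbidden (ΔS, ΔL, ΔJ).
(c)–(d): allowed.
Allowed pairs: 1 of 6.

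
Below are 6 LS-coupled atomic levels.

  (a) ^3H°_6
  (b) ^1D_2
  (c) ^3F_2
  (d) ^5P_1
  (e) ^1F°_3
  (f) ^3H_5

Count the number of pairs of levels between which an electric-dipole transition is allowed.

2

(a)–(b): forbidden (ΔS, ΔL, ΔJ).
(a)–(c): forbidden (ΔL, ΔJ).
(a)–(d): forbidden (ΔS, ΔL, ΔJ).
(a)–(e): forbidden (parity, ΔS, ΔL, ΔJ).
(a)–(f): allowed.
(b)–(c): forbidden (parity, ΔS).
(b)–(d): forbidden (parity, ΔS).
(b)–(e): allowed.
(b)–(f): forbidden (parity, ΔS, ΔL, ΔJ).
(c)–(d): forbidden (parity, ΔS, ΔL).
(c)–(e): forbidden (ΔS).
(c)–(f): forbidden (parity, ΔL, ΔJ).
(d)–(e): forbidden (ΔS, ΔL, ΔJ).
(d)–(f): forbidden (parity, ΔS, ΔL, ΔJ).
(e)–(f): forbidden (ΔS, ΔL, ΔJ).
Allowed pairs: 2 of 15.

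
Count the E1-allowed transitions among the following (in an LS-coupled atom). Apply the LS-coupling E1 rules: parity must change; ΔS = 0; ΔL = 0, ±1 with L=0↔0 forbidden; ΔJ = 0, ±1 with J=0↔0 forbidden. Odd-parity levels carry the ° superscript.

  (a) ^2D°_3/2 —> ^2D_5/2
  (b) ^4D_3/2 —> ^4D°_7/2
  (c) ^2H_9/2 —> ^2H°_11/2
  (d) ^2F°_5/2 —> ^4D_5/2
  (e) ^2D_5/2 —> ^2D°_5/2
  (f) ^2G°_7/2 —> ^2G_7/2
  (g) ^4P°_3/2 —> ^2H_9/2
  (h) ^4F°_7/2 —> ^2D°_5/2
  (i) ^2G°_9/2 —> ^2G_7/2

5

(a) allowed
(b) forbidden (ΔJ fails)
(c) allowed
(d) forbidden (ΔS fails)
(e) allowed
(f) allowed
(g) forbidden (ΔS, ΔL, ΔJ fail)
(h) forbidden (parity, ΔS fail)
(i) allowed
Total allowed: 5 of 9.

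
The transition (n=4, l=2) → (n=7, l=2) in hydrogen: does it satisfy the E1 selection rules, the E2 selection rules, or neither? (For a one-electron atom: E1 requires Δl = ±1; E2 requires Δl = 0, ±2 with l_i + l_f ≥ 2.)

E2

Δl = 2 − 2 = +0; l_i + l_f = 4.
E1 (Δl = ±1): not satisfied.
E2 (Δl = 0,±2, l_i+l_f ≥ 2): satisfied.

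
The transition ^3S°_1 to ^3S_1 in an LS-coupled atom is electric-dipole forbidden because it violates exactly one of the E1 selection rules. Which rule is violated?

Reading off the term symbols: S 1→1, L 0→0, J 1→1, parity odd→even.
Parity must change: odd → even — ✓.
ΔS = 0: S: 1 → 1 — ✓.
ΔL = 0, ±1 (not L=0↔0): L: 0 → 0, ΔL = +0 — ✗.
ΔJ = 0, ±1 (not J=0↔0): J: 1 → 1, ΔJ = +0 — ✓.

the L=0 ↔ L=0 exclusion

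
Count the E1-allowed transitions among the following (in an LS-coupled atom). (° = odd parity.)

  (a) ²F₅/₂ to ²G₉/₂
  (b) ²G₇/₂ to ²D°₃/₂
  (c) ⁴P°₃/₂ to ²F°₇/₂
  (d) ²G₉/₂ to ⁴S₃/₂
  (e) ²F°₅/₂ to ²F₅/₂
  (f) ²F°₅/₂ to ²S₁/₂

(a) forbidden (parity, ΔJ fail)
(b) forbidden (ΔL, ΔJ fail)
(c) forbidden (parity, ΔS, ΔL, ΔJ fail)
(d) forbidden (parity, ΔS, ΔL, ΔJ fail)
(e) allowed
(f) forbidden (ΔL, ΔJ fail)
Total allowed: 1 of 6.

1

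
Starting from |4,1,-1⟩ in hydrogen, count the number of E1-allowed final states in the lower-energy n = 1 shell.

1

E1 requires Δl = ±1, so l_f ∈ {0, 2}; with 0 ≤ l_f ≤ n_f−1 = 0, the allowed l_f values are {0}.
For l_f = 0: m_f ∈ {m_i−1, m_i, m_i+1} ∩ [−0, 0] = {0} → 1 state.
Total: 1.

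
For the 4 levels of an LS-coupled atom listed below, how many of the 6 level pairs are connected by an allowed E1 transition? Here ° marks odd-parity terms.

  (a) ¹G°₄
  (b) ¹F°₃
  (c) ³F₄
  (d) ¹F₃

(a)–(b): forbidden (parity).
(a)–(c): forbidden (ΔS).
(a)–(d): allowed.
(b)–(c): forbidden (ΔS).
(b)–(d): allowed.
(c)–(d): forbidden (parity, ΔS).
Allowed pairs: 2 of 6.

2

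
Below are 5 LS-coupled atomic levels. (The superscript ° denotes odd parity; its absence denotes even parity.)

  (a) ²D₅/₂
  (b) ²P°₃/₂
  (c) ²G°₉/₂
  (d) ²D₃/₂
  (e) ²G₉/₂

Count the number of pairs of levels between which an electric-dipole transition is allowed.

3

(a)–(b): allowed.
(a)–(c): forbidden (ΔL, ΔJ).
(a)–(d): forbidden (parity).
(a)–(e): forbidden (parity, ΔL, ΔJ).
(b)–(c): forbidden (parity, ΔL, ΔJ).
(b)–(d): allowed.
(b)–(e): forbidden (ΔL, ΔJ).
(c)–(d): forbidden (ΔL, ΔJ).
(c)–(e): allowed.
(d)–(e): forbidden (parity, ΔL, ΔJ).
Allowed pairs: 3 of 10.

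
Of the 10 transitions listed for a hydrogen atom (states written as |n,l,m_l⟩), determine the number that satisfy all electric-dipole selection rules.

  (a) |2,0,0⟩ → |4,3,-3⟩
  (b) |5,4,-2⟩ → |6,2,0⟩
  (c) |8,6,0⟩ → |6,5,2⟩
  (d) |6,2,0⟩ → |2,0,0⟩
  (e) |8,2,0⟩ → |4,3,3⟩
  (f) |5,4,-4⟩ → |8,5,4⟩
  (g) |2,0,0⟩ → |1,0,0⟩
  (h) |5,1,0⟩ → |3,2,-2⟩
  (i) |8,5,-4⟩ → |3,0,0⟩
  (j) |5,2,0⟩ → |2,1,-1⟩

1

(a) forbidden — Δl = +3 (E1 requires Δl = ±1); Δm_l = -3 (E1 requires Δm_l = 0, ±1)
(b) forbidden — Δl = -2 (E1 requires Δl = ±1); Δm_l = +2 (E1 requires Δm_l = 0, ±1)
(c) forbidden — Δm_l = +2 (E1 requires Δm_l = 0, ±1)
(d) forbidden — Δl = -2 (E1 requires Δl = ±1)
(e) forbidden — Δm_l = +3 (E1 requires Δm_l = 0, ±1)
(f) forbidden — Δm_l = +8 (E1 requires Δm_l = 0, ±1)
(g) forbidden — Δl = +0 (E1 requires Δl = ±1)
(h) forbidden — Δm_l = -2 (E1 requires Δm_l = 0, ±1)
(i) forbidden — Δl = -5 (E1 requires Δl = ±1); Δm_l = +4 (E1 requires Δm_l = 0, ±1)
(j) allowed
Total allowed: 1 of 10.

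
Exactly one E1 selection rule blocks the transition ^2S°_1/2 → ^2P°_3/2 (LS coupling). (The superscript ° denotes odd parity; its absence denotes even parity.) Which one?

parity

Reading off the term symbols: S 1/2→1/2, L 0→1, J 1/2→3/2, parity odd→odd.
Parity must change: odd → odd — violated.
ΔS = 0: S: 1/2 → 1/2 — satisfied.
ΔL = 0, ±1 (not L=0↔0): L: 0 → 1, ΔL = +1 — satisfied.
ΔJ = 0, ±1 (not J=0↔0): J: 1/2 → 3/2, ΔJ = +1 — satisfied.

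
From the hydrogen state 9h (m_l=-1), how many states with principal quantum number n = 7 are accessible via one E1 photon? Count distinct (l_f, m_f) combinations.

E1 requires Δl = ±1, so l_f ∈ {4, 6}; with 0 ≤ l_f ≤ n_f−1 = 6, the allowed l_f values are {4, 6}.
For l_f = 4: m_f ∈ {m_i−1, m_i, m_i+1} ∩ [−4, 4] = {-2, -1, 0} → 3 states.
For l_f = 6: m_f ∈ {m_i−1, m_i, m_i+1} ∩ [−6, 6] = {-2, -1, 0} → 3 states.
Total: 6.

6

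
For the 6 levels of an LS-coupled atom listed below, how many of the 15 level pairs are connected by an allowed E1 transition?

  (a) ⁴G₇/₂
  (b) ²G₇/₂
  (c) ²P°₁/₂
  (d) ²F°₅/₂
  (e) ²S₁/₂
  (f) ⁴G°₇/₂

3

(a)–(b): forbidden (parity, ΔS).
(a)–(c): forbidden (ΔS, ΔL, ΔJ).
(a)–(d): forbidden (ΔS).
(a)–(e): forbidden (parity, ΔS, ΔL, ΔJ).
(a)–(f): allowed.
(b)–(c): forbidden (ΔL, ΔJ).
(b)–(d): allowed.
(b)–(e): forbidden (parity, ΔL, ΔJ).
(b)–(f): forbidden (ΔS).
(c)–(d): forbidden (parity, ΔL, ΔJ).
(c)–(e): allowed.
(c)–(f): forbidden (parity, ΔS, ΔL, ΔJ).
(d)–(e): forbidden (ΔL, ΔJ).
(d)–(f): forbidden (parity, ΔS).
(e)–(f): forbidden (ΔS, ΔL, ΔJ).
Allowed pairs: 3 of 15.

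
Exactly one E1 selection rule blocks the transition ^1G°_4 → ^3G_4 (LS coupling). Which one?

the ΔS = 0 rule

Initial level: S=0, L=4, J=4, parity odd. Final level: S=1, L=4, J=4, parity even.
ΔJ = 0, ±1 (not J=0↔0): J: 4 → 4, ΔJ = +0 — passes.
ΔL = 0, ±1 (not L=0↔0): L: 4 → 4, ΔL = +0 — passes.
ΔS = 0: S: 0 → 1 — fails.
Parity must change: odd → even — passes.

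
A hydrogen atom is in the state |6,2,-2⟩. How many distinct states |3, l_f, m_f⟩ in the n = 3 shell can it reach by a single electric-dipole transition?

E1 requires Δl = ±1, so l_f ∈ {1, 3}; with 0 ≤ l_f ≤ n_f−1 = 2, the allowed l_f values are {1}.
For l_f = 1: m_f ∈ {m_i−1, m_i, m_i+1} ∩ [−1, 1] = {-1} → 1 state.
Total: 1.

1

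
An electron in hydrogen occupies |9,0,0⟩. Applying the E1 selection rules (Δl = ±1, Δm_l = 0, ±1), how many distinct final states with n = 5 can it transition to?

3

E1 requires Δl = ±1, so l_f ∈ {-1, 1}; with 0 ≤ l_f ≤ n_f−1 = 4, the allowed l_f values are {1}.
For l_f = 1: m_f ∈ {m_i−1, m_i, m_i+1} ∩ [−1, 1] = {-1, 0, 1} → 3 states.
Total: 3.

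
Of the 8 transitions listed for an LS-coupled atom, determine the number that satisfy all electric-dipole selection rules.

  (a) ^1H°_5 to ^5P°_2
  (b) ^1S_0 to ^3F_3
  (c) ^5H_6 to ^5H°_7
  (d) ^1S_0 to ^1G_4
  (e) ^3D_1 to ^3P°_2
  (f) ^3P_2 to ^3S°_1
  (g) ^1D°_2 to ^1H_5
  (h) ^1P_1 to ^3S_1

3

(a) forbidden (parity, ΔS, ΔL, ΔJ fail)
(b) forbidden (parity, ΔS, ΔL, ΔJ fail)
(c) allowed
(d) forbidden (parity, ΔL, ΔJ fail)
(e) allowed
(f) allowed
(g) forbidden (ΔL, ΔJ fail)
(h) forbidden (parity, ΔS fail)
Total allowed: 3 of 8.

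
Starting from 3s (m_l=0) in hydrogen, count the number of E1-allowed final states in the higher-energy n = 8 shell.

E1 requires Δl = ±1, so l_f ∈ {-1, 1}; with 0 ≤ l_f ≤ n_f−1 = 7, the allowed l_f values are {1}.
For l_f = 1: m_f ∈ {m_i−1, m_i, m_i+1} ∩ [−1, 1] = {-1, 0, 1} → 3 states.
Total: 3.

3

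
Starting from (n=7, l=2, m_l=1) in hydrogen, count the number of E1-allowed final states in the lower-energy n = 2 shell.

E1 requires Δl = ±1, so l_f ∈ {1, 3}; with 0 ≤ l_f ≤ n_f−1 = 1, the allowed l_f values are {1}.
For l_f = 1: m_f ∈ {m_i−1, m_i, m_i+1} ∩ [−1, 1] = {0, 1} → 2 states.
Total: 2.

2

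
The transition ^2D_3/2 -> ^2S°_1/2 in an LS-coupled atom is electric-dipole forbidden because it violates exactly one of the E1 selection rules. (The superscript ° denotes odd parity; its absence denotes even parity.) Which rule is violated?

Reading off the term symbols: S 1/2→1/2, L 2→0, J 3/2→1/2, parity even→odd.
Parity must change: even → odd — passes.
ΔS = 0: S: 1/2 → 1/2 — passes.
ΔL = 0, ±1 (not L=0↔0): L: 2 → 0, ΔL = -2 — fails.
ΔJ = 0, ±1 (not J=0↔0): J: 3/2 → 1/2, ΔJ = -1 — passes.

the ΔL = 0, ±1 rule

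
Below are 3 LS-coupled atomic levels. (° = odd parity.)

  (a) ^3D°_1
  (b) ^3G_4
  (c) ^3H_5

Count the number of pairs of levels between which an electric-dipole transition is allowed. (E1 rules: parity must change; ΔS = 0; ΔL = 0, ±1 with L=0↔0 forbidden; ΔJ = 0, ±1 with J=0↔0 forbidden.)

0

(a)–(b): forbidden (ΔL, ΔJ).
(a)–(c): forbidden (ΔL, ΔJ).
(b)–(c): forbidden (parity).
Allowed pairs: 0 of 3.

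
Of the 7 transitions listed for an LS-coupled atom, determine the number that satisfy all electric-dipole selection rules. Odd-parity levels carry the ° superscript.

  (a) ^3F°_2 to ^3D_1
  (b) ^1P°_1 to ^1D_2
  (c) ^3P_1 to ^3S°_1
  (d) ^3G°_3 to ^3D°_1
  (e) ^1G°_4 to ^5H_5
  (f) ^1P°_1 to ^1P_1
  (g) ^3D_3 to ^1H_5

4

(a) allowed
(b) allowed
(c) allowed
(d) forbidden (parity, ΔL, ΔJ fail)
(e) forbidden (ΔS fails)
(f) allowed
(g) forbidden (parity, ΔS, ΔL, ΔJ fail)
Total allowed: 4 of 7.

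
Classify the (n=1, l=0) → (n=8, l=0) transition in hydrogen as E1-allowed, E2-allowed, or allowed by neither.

neither

Δl = 0 − 0 = +0; l_i + l_f = 0.
E1 (Δl = ±1): not satisfied.
E2 (Δl = 0,±2, l_i+l_f ≥ 2): not satisfied.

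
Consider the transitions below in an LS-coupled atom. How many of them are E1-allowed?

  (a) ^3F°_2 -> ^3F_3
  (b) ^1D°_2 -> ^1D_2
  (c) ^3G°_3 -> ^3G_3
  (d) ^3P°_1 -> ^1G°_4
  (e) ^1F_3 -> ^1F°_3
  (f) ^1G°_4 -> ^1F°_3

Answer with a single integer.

(a) allowed
(b) allowed
(c) allowed
(d) forbidden (parity, ΔS, ΔL, ΔJ fail)
(e) allowed
(f) forbidden (parity fails)
Total allowed: 4 of 6.

4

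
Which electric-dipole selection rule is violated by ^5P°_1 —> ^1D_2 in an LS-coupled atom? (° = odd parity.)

Initial level: S=2, L=1, J=1, parity odd. Final level: S=0, L=2, J=2, parity even.
ΔJ = 0, ±1 (not J=0↔0): J: 1 → 2, ΔJ = +1 — ok.
ΔS = 0: S: 2 → 0 — fails.
ΔL = 0, ±1 (not L=0↔0): L: 1 → 2, ΔL = +1 — ok.
Parity must change: odd → even — ok.

the ΔS = 0 rule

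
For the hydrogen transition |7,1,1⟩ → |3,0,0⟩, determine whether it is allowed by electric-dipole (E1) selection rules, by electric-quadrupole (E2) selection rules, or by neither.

E1

Δl = 0 − 1 = -1; l_i + l_f = 1.
Δm_l = -1.
E1 (Δl = ±1, |Δm_l| ≤ 1): satisfied.
E2 (Δl = 0,±2, l_i+l_f ≥ 2, |Δm_l| ≤ 2): not satisfied.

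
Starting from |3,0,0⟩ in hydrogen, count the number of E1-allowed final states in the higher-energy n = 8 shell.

3

E1 requires Δl = ±1, so l_f ∈ {-1, 1}; with 0 ≤ l_f ≤ n_f−1 = 7, the allowed l_f values are {1}.
For l_f = 1: m_f ∈ {m_i−1, m_i, m_i+1} ∩ [−1, 1] = {-1, 0, 1} → 3 states.
Total: 3.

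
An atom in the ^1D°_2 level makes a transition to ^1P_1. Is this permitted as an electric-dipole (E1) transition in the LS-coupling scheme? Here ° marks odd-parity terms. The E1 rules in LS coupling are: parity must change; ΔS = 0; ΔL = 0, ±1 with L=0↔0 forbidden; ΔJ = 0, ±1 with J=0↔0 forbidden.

Parity must change: odd → even — passes.
ΔS = 0: S: 0 → 0 — passes.
ΔL = 0, ±1 (not L=0↔0): L: 2 → 1, ΔL = -1 — passes.
ΔJ = 0, ±1 (not J=0↔0): J: 2 → 1, ΔJ = -1 — passes.
All four E1 rules are satisfied.

allowed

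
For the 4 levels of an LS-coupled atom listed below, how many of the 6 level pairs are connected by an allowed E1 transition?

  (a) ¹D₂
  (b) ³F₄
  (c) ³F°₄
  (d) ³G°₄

(a)–(b): forbidden (parity, ΔS, ΔJ).
(a)–(c): forbidden (ΔS, ΔJ).
(a)–(d): forbidden (ΔS, ΔL, ΔJ).
(b)–(c): allowed.
(b)–(d): allowed.
(c)–(d): forbidden (parity).
Allowed pairs: 2 of 6.

2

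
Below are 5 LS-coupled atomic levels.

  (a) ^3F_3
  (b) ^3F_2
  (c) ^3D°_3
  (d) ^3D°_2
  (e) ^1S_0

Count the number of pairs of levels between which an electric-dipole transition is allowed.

(a)–(b): forbidden (parity).
(a)–(c): allowed.
(a)–(d): allowed.
(a)–(e): forbidden (parity, ΔS, ΔL, ΔJ).
(b)–(c): allowed.
(b)–(d): allowed.
(b)–(e): forbidden (parity, ΔS, ΔL, ΔJ).
(c)–(d): forbidden (parity).
(c)–(e): forbidden (ΔS, ΔL, ΔJ).
(d)–(e): forbidden (ΔS, ΔL, ΔJ).
Allowed pairs: 4 of 10.

4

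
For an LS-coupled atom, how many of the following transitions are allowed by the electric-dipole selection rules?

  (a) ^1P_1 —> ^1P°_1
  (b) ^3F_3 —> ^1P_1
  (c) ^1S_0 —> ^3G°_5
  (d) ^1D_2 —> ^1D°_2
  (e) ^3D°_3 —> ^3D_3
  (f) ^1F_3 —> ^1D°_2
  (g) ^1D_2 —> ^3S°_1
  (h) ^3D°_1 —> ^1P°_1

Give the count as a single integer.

4

(a) allowed
(b) forbidden (parity, ΔS, ΔL, ΔJ fail)
(c) forbidden (ΔS, ΔL, ΔJ fail)
(d) allowed
(e) allowed
(f) allowed
(g) forbidden (ΔS, ΔL fail)
(h) forbidden (parity, ΔS fail)
Total allowed: 4 of 8.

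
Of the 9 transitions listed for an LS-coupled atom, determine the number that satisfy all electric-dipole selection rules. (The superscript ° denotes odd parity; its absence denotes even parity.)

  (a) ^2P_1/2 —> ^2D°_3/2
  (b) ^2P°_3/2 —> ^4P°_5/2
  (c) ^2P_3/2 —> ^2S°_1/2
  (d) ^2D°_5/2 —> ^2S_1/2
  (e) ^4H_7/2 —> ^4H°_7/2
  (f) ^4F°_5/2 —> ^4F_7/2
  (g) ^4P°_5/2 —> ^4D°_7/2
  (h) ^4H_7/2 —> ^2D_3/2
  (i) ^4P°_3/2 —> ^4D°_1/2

(a) allowed
(b) forbidden (parity, ΔS fail)
(c) allowed
(d) forbidden (ΔL, ΔJ fail)
(e) allowed
(f) allowed
(g) forbidden (parity fails)
(h) forbidden (parity, ΔS, ΔL, ΔJ fail)
(i) forbidden (parity fails)
Total allowed: 4 of 9.

4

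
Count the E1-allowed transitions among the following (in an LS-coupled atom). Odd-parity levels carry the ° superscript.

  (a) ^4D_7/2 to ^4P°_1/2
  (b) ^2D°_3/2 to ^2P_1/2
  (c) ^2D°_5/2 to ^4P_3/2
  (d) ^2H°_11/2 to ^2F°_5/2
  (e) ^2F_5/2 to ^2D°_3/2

2

(a) forbidden (ΔJ fails)
(b) allowed
(c) forbidden (ΔS fails)
(d) forbidden (parity, ΔL, ΔJ fail)
(e) allowed
Total allowed: 2 of 5.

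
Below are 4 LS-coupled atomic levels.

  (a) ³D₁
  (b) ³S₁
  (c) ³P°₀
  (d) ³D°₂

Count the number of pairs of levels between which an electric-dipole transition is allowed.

(a)–(b): forbidden (parity, ΔL).
(a)–(c): allowed.
(a)–(d): allowed.
(b)–(c): allowed.
(b)–(d): forbidden (ΔL).
(c)–(d): forbidden (parity, ΔJ).
Allowed pairs: 3 of 6.

3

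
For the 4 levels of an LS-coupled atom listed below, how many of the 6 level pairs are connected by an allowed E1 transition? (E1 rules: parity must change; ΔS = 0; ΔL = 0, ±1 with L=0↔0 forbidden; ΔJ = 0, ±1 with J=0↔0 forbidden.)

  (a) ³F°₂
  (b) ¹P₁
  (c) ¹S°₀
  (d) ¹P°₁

(a)–(b): forbidden (ΔS, ΔL).
(a)–(c): forbidden (parity, ΔS, ΔL, ΔJ).
(a)–(d): forbidden (parity, ΔS, ΔL).
(b)–(c): allowed.
(b)–(d): allowed.
(c)–(d): forbidden (parity).
Allowed pairs: 2 of 6.

2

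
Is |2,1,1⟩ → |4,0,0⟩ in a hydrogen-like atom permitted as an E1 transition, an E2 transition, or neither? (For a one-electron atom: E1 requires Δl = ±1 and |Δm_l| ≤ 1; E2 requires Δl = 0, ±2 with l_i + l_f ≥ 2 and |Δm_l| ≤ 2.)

Δl = 0 − 1 = -1; l_i + l_f = 1.
Δm_l = -1.
E1 (Δl = ±1, |Δm_l| ≤ 1): satisfied.
E2 (Δl = 0,±2, l_i+l_f ≥ 2, |Δm_l| ≤ 2): not satisfied.

E1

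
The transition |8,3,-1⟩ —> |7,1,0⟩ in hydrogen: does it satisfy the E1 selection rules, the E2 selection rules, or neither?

E2

Δl = 1 − 3 = -2; l_i + l_f = 4.
Δm_l = +1.
E1 (Δl = ±1, |Δm_l| ≤ 1): not satisfied.
E2 (Δl = 0,±2, l_i+l_f ≥ 2, |Δm_l| ≤ 2): satisfied.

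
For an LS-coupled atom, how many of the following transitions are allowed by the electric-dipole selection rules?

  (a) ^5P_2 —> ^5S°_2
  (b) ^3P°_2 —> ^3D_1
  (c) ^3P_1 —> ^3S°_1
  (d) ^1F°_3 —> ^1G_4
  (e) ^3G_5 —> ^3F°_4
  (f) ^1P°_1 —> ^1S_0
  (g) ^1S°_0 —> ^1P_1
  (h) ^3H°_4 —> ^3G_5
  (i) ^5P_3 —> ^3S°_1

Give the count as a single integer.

8

(a) allowed
(b) allowed
(c) allowed
(d) allowed
(e) allowed
(f) allowed
(g) allowed
(h) allowed
(i) forbidden (ΔS, ΔJ fail)
Total allowed: 8 of 9.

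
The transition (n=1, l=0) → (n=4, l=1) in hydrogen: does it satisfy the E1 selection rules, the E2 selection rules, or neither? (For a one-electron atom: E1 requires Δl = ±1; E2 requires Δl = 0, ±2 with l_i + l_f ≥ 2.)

Δl = 1 − 0 = +1; l_i + l_f = 1.
E1 (Δl = ±1): satisfied.
E2 (Δl = 0,±2, l_i+l_f ≥ 2): not satisfied.

E1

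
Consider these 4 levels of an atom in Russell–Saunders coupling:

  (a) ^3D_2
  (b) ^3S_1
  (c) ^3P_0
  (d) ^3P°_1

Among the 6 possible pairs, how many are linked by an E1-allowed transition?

(a)–(b): forbidden (parity, ΔL).
(a)–(c): forbidden (parity, ΔJ).
(a)–(d): allowed.
(b)–(c): forbidden (parity).
(b)–(d): allowed.
(c)–(d): allowed.
Allowed pairs: 3 of 6.

3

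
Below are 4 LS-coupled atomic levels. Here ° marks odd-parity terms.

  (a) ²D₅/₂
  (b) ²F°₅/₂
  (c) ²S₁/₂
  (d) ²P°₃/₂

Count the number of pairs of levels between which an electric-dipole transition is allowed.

(a)–(b): allowed.
(a)–(c): forbidden (parity, ΔL, ΔJ).
(a)–(d): allowed.
(b)–(c): forbidden (ΔL, ΔJ).
(b)–(d): forbidden (parity, ΔL).
(c)–(d): allowed.
Allowed pairs: 3 of 6.

3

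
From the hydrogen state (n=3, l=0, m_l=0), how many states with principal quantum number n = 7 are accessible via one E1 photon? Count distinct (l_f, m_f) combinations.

3

E1 requires Δl = ±1, so l_f ∈ {-1, 1}; with 0 ≤ l_f ≤ n_f−1 = 6, the allowed l_f values are {1}.
For l_f = 1: m_f ∈ {m_i−1, m_i, m_i+1} ∩ [−1, 1] = {-1, 0, 1} → 3 states.
Total: 3.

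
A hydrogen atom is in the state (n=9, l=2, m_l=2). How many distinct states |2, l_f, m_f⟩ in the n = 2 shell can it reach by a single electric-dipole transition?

1

E1 requires Δl = ±1, so l_f ∈ {1, 3}; with 0 ≤ l_f ≤ n_f−1 = 1, the allowed l_f values are {1}.
For l_f = 1: m_f ∈ {m_i−1, m_i, m_i+1} ∩ [−1, 1] = {1} → 1 state.
Total: 1.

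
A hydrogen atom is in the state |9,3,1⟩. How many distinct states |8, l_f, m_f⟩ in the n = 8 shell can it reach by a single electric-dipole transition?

E1 requires Δl = ±1, so l_f ∈ {2, 4}; with 0 ≤ l_f ≤ n_f−1 = 7, the allowed l_f values are {2, 4}.
For l_f = 2: m_f ∈ {m_i−1, m_i, m_i+1} ∩ [−2, 2] = {0, 1, 2} → 3 states.
For l_f = 4: m_f ∈ {m_i−1, m_i, m_i+1} ∩ [−4, 4] = {0, 1, 2} → 3 states.
Total: 6.

6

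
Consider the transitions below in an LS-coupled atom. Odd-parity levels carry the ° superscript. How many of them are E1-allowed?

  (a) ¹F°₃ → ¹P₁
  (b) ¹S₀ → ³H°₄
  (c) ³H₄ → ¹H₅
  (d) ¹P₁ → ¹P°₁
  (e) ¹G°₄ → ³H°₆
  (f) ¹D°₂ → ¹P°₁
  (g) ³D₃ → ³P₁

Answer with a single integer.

(a) forbidden (ΔL, ΔJ fail)
(b) forbidden (ΔS, ΔL, ΔJ fail)
(c) forbidden (parity, ΔS fail)
(d) allowed
(e) forbidden (parity, ΔS, ΔJ fail)
(f) forbidden (parity fails)
(g) forbidden (parity, ΔJ fail)
Total allowed: 1 of 7.

1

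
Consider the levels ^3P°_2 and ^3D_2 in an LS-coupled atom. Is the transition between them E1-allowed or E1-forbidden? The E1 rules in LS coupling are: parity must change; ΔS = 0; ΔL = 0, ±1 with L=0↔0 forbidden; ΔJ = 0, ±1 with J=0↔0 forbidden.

allowed

ΔJ = 0, ±1 (not J=0↔0): J: 2 → 2, ΔJ = +0 — ok.
Parity must change: odd → even — ok.
ΔS = 0: S: 1 → 1 — ok.
ΔL = 0, ±1 (not L=0↔0): L: 1 → 2, ΔL = +1 — ok.
All four E1 rules are satisfied.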